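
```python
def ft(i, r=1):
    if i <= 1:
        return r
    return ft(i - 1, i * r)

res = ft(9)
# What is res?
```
Call trace:
ft(i=9, r=1)
  ft(i=8, r=9)
    ft(i=7, r=72)
      ft(i=6, r=504)
        ft(i=5, r=3024)
          ft(i=4, r=15120)
            ft(i=3, r=60480)
              ft(i=2, r=181440)
                ft(i=1, r=362880)
                -> return 362880
              -> return 362880
            -> return 362880
          -> return 362880
        -> return 362880
      -> return 362880
    -> return 362880
  -> return 362880
-> return 362880

Final answer: 362880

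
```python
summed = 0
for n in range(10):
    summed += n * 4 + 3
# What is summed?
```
Trace:
  summed=0
  summed=3, n=0
  summed=10, n=1
  summed=21, n=2
  summed=36, n=3
  summed=55, n=4
  summed=78, n=5
  summed=105, n=6
  summed=136, n=7
  summed=171, n=8
  summed=210, n=9

Final answer: 210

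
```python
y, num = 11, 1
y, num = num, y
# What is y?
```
Trace:
  y=11, num=1
  y=1, num=11

Final answer: 1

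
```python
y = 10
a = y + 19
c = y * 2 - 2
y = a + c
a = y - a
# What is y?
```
Trace:
  y=10
  y=10, a=29
  y=10, a=29, c=18
  y=47, a=29, c=18
  y=47, a=18, c=18

Final answer: 47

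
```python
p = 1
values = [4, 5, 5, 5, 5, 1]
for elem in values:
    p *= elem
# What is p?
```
Trace:
  p=1
  p=4, elem=4
  p=20, elem=5
  p=100, elem=5
  p=500, elem=5
  p=2500, elem=5
  p=2500, elem=1

Final answer: 2500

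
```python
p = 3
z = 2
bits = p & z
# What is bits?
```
Trace:
  p=3
  p=3, z=2
  p=3, z=2, bits=2

Final answer: 2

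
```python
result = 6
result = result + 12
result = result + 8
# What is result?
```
Trace:
  result=6
  result=18
  result=26

Final answer: 26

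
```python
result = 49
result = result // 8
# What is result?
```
Trace:
  result=49
  result=6

Final answer: 6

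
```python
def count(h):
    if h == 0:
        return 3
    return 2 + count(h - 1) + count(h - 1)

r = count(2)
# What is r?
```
Call trace (a repeated sub-call is expanded the first time; later identical calls just restate its return value):
count(h=2)
  count(h=1)
    count(h=0)
    -> return 3
    count(h=0)
    -> return 3
  -> return 8
  count(h=1) -> return 8  (same call as traced above)
-> return 18

Final answer: 18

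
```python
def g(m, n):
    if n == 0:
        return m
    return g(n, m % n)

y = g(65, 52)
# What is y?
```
Call trace:
g(m=65, n=52)
  g(m=52, n=13)
    g(m=13, n=0)
    -> return 13
  -> return 13
-> return 13

Final answer: 13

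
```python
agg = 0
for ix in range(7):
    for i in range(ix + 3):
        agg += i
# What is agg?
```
Trace:
  agg=0
  agg=0, ix=0, i=0
  agg=1, ix=0, i=1
  agg=3, ix=0, i=2
  agg=3, ix=1, i=0
  agg=4, ix=1, i=1
  agg=6, ix=1, i=2
  agg=9, ix=1, i=3
  agg=9, ix=2, i=0
  agg=10, ix=2, i=1
  agg=12, ix=2, i=2
  agg=15, ix=2, i=3
  agg=19, ix=2, i=4
  agg=19, ix=3, i=0
  agg=20, ix=3, i=1
  agg=22, ix=3, i=2
  agg=25, ix=3, i=3
  agg=29, ix=3, i=4
  agg=34, ix=3, i=5
  agg=34, ix=4, i=0
  agg=35, ix=4, i=1
  agg=37, ix=4, i=2
  agg=40, ix=4, i=3
  agg=44, ix=4, i=4
  agg=49, ix=4, i=5
  agg=55, ix=4, i=6
  agg=55, ix=5, i=0
  agg=56, ix=5, i=1
  agg=58, ix=5, i=2
  agg=61, ix=5, i=3
  agg=65, ix=5, i=4
  agg=70, ix=5, i=5
  agg=76, ix=5, i=6
  agg=83, ix=5, i=7
  agg=83, ix=6, i=0
  agg=84, ix=6, i=1
  agg=86, ix=6, i=2
  agg=89, ix=6, i=3
  agg=93, ix=6, i=4
  agg=98, ix=6, i=5
  agg=104, ix=6, i=6
  agg=111, ix=6, i=7
  agg=119, ix=6, i=8

Final answer: 119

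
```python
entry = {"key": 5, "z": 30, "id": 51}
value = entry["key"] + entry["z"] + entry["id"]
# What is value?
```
Trace:
  entry={'key': 5, 'z': 30, 'id': 51}
  entry={'key': 5, 'z': 30, 'id': 51}, value=86

Final answer: 86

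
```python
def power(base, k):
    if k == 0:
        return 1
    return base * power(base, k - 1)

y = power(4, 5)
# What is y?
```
Call trace:
power(base=4, k=5)
  power(base=4, k=4)
    power(base=4, k=3)
      power(base=4, k=2)
        power(base=4, k=1)
          power(base=4, k=0)
          -> return 1
        -> return 4
      -> return 16
    -> return 64
  -> return 256
-> return 1024

Final answer: 1024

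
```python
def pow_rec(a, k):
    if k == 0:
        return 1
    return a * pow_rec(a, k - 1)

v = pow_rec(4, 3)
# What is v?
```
Call trace:
pow_rec(a=4, k=3)
  pow_rec(a=4, k=2)
    pow_rec(a=4, k=1)
      pow_rec(a=4, k=0)
      -> return 1
    -> return 4
  -> return 16
-> return 64

Final answer: 64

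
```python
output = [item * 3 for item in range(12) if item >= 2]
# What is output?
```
Trace:
  item=0
  item=1
  item=2
  item=3
  item=4
  item=5
  item=6
  item=7
  item=8
  item=9
  item=10
  item=11
  output=[6, 9, 12, 15, 18, 21, 24, 27, 30, 33]

Final answer: [6, 9, 12, 15, 18, 21, 24, 27, 30, 33]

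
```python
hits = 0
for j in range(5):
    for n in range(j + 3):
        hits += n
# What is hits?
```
Trace:
  hits=0
  hits=0, j=0, n=0
  hits=1, j=0, n=1
  hits=3, j=0, n=2
  hits=3, j=1, n=0
  hits=4, j=1, n=1
  hits=6, j=1, n=2
  hits=9, j=1, n=3
  hits=9, j=2, n=0
  hits=10, j=2, n=1
  hits=12, j=2, n=2
  hits=15, j=2, n=3
  hits=19, j=2, n=4
  hits=19, j=3, n=0
  hits=20, j=3, n=1
  hits=22, j=3, n=2
  hits=25, j=3, n=3
  hits=29, j=3, n=4
  hits=34, j=3, n=5
  hits=34, j=4, n=0
  hits=35, j=4, n=1
  hits=37, j=4, n=2
  hits=40, j=4, n=3
  hits=44, j=4, n=4
  hits=49, j=4, n=5
  hits=55, j=4, n=6

Final answer: 55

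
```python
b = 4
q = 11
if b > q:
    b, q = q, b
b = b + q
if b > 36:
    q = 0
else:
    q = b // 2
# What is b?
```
Trace:
  b=4
  b=4, q=11
  b=4, q=11
  b=15, q=11
  b=15, q=7

Final answer: 15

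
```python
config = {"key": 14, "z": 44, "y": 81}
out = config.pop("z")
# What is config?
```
Trace:
  config={'key': 14, 'z': 44, 'y': 81}
  config={'key': 14, 'y': 81}, out=44

Final answer: {'key': 14, 'y': 81}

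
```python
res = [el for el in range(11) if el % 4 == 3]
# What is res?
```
Trace:
  el=0
  el=1
  el=2
  el=3
  el=4
  el=5
  el=6
  el=7
  el=8
  el=9
  el=10
  res=[3, 7]

Final answer: [3, 7]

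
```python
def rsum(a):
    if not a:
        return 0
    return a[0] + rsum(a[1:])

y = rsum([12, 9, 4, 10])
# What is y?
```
Call trace:
rsum(a=[12, 9, 4, 10])
  rsum(a=[9, 4, 10])
    rsum(a=[4, 10])
      rsum(a=[10])
        rsum(a=[])
        -> return 0
      -> return 10
    -> return 14
  -> return 23
-> return 35

Final answer: 35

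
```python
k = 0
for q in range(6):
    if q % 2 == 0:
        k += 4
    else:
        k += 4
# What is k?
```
Trace:
  k=0
  k=4, q=0
  k=8, q=1
  k=12, q=2
  k=16, q=3
  k=20, q=4
  k=24, q=5

Final answer: 24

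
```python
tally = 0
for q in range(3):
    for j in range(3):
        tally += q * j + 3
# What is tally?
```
Trace:
  tally=0
  tally=3, q=0, j=0
  tally=6, q=0, j=1
  tally=9, q=0, j=2
  tally=12, q=1, j=0
  tally=16, q=1, j=1
  tally=21, q=1, j=2
  tally=24, q=2, j=0
  tally=29, q=2, j=1
  tally=36, q=2, j=2

Final answer: 36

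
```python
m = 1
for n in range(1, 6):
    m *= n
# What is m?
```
Trace:
  m=1
  m=1, n=1
  m=2, n=2
  m=6, n=3
  m=24, n=4
  m=120, n=5

Final answer: 120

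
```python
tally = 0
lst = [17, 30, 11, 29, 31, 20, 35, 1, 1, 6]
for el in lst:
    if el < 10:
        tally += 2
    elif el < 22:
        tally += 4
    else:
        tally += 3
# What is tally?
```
Trace:
  tally=0
  tally=4, el=17
  tally=7, el=30
  tally=11, el=11
  tally=14, el=29
  tally=17, el=31
  tally=21, el=20
  tally=24, el=35
  tally=26, el=1
  tally=28, el=1
  tally=30, el=6

Final answer: 30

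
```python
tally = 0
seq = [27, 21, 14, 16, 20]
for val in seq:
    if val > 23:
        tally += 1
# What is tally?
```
Trace:
  tally=0
  tally=1, val=27
  tally=1, val=21
  tally=1, val=14
  tally=1, val=16
  tally=1, val=20

Final answer: 1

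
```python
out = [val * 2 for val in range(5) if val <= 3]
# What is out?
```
Trace:
  val=0
  val=1
  val=2
  val=3
  val=4
  out=[0, 2, 4, 6]

Final answer: [0, 2, 4, 6]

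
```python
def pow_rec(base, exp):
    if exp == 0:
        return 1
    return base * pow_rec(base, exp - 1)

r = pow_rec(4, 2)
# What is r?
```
Call trace:
pow_rec(base=4, exp=2)
  pow_rec(base=4, exp=1)
    pow_rec(base=4, exp=0)
    -> return 1
  -> return 4
-> return 16

Final answer: 16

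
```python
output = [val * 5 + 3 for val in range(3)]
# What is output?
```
Trace:
  val=0
  val=1
  val=2
  output=[3, 8, 13]

Final answer: [3, 8, 13]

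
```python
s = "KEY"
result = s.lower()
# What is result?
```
Trace:
  s='KEY'
  s='KEY', result='key'

Final answer: 'key'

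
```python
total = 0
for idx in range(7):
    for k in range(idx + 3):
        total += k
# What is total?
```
Trace:
  total=0
  total=0, idx=0, k=0
  total=1, idx=0, k=1
  total=3, idx=0, k=2
  total=3, idx=1, k=0
  total=4, idx=1, k=1
  total=6, idx=1, k=2
  total=9, idx=1, k=3
  total=9, idx=2, k=0
  total=10, idx=2, k=1
  total=12, idx=2, k=2
  total=15, idx=2, k=3
  total=19, idx=2, k=4
  total=19, idx=3, k=0
  total=20, idx=3, k=1
  total=22, idx=3, k=2
  total=25, idx=3, k=3
  total=29, idx=3, k=4
  total=34, idx=3, k=5
  total=34, idx=4, k=0
  total=35, idx=4, k=1
  total=37, idx=4, k=2
  total=40, idx=4, k=3
  total=44, idx=4, k=4
  total=49, idx=4, k=5
  total=55, idx=4, k=6
  total=55, idx=5, k=0
  total=56, idx=5, k=1
  total=58, idx=5, k=2
  total=61, idx=5, k=3
  total=65, idx=5, k=4
  total=70, idx=5, k=5
  total=76, idx=5, k=6
  total=83, idx=5, k=7
  total=83, idx=6, k=0
  total=84, idx=6, k=1
  total=86, idx=6, k=2
  total=89, idx=6, k=3
  total=93, idx=6, k=4
  total=98, idx=6, k=5
  total=104, idx=6, k=6
  total=111, idx=6, k=7
  total=119, idx=6, k=8

Final answer: 119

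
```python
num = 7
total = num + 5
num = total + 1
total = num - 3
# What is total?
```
Trace:
  num=7
  num=7, total=12
  num=13, total=12
  num=13, total=10

Final answer: 10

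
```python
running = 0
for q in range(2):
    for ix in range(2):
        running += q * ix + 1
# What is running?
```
Trace:
  running=0
  running=1, q=0, ix=0
  running=2, q=0, ix=1
  running=3, q=1, ix=0
  running=5, q=1, ix=1

Final answer: 5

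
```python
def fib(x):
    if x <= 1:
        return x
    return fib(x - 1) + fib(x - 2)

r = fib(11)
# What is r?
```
Call trace (a repeated sub-call is expanded the first time; later identical calls just restate its return value):
fib(x=11)
  fib(x=10)
    fib(x=9)
      fib(x=8)
        fib(x=7)
          fib(x=6)
            fib(x=5)
              fib(x=4)
                fib(x=3)
                  fib(x=2)
                    fib(x=1)
                    -> return 1
                    fib(x=0)
                    -> return 0
                  -> return 1
                  fib(x=1)
                  -> return 1
                -> return 2
                fib(x=2) -> return 1  (same call as traced above)
              -> return 3
              fib(x=3) -> return 2  (same call as traced above)
            -> return 5
            fib(x=4) -> return 3  (same call as traced above)
          -> return 8
          fib(x=5) -> return 5  (same call as traced above)
        -> return 13
        fib(x=6) -> return 8  (same call as traced above)
      -> return 21
      fib(x=7) -> return 13  (same call as traced above)
    -> return 34
    fib(x=8) -> return 21  (same call as traced above)
  -> return 55
  fib(x=9) -> return 34  (same call as traced above)
-> return 89

Final answer: 89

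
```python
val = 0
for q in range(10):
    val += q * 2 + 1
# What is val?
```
Trace:
  val=0
  val=1, q=0
  val=4, q=1
  val=9, q=2
  val=16, q=3
  val=25, q=4
  val=36, q=5
  val=49, q=6
  val=64, q=7
  val=81, q=8
  val=100, q=9

Final answer: 100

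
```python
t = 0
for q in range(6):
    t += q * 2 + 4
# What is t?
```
Trace:
  t=0
  t=4, q=0
  t=10, q=1
  t=18, q=2
  t=28, q=3
  t=40, q=4
  t=54, q=5

Final answer: 54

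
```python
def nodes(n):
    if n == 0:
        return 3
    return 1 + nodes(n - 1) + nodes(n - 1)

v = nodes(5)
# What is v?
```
Call trace (a repeated sub-call is expanded the first time; later identical calls just restate its return value):
nodes(n=5)
  nodes(n=4)
    nodes(n=3)
      nodes(n=2)
        nodes(n=1)
          nodes(n=0)
          -> return 3
          nodes(n=0)
          -> return 3
        -> return 7
        nodes(n=1) -> return 7  (same call as traced above)
      -> return 15
      nodes(n=2) -> return 15  (same call as traced above)
    -> return 31
    nodes(n=3) -> return 31  (same call as traced above)
  -> return 63
  nodes(n=4) -> return 63  (same call as traced above)
-> return 127

Final answer: 127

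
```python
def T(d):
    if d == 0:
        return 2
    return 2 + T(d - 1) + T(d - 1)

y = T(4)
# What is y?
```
Call trace (a repeated sub-call is expanded the first time; later identical calls just restate its return value):
T(d=4)
  T(d=3)
    T(d=2)
      T(d=1)
        T(d=0)
        -> return 2
        T(d=0)
        -> return 2
      -> return 6
      T(d=1) -> return 6  (same call as traced above)
    -> return 14
    T(d=2) -> return 14  (same call as traced above)
  -> return 30
  T(d=3) -> return 30  (same call as traced above)
-> return 62

Final answer: 62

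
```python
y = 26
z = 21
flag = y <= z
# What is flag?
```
Trace:
  y=26
  y=26, z=21
  y=26, z=21, flag=False

Final answer: False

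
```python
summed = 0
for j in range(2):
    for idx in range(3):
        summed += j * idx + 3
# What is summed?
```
Trace:
  summed=0
  summed=3, j=0, idx=0
  summed=6, j=0, idx=1
  summed=9, j=0, idx=2
  summed=12, j=1, idx=0
  summed=16, j=1, idx=1
  summed=21, j=1, idx=2

Final answer: 21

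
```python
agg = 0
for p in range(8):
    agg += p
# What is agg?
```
Trace:
  agg=0
  agg=0, p=0
  agg=1, p=1
  agg=3, p=2
  agg=6, p=3
  agg=10, p=4
  agg=15, p=5
  agg=21, p=6
  agg=28, p=7

Final answer: 28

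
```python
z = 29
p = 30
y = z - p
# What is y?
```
Trace:
  z=29
  z=29, p=30
  z=29, p=30, y=-1

Final answer: -1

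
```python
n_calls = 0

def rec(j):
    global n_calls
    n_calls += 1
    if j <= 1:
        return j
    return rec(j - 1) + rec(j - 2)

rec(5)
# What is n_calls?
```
Call trace (a repeated sub-call is expanded the first time; later identical calls just restate its return value):
rec(j=5)
  rec(j=4)
    rec(j=3)
      rec(j=2)
        rec(j=1)
        -> return 1
        rec(j=0)
        -> return 0
      -> return 1
      rec(j=1)
      -> return 1
    -> return 2
    rec(j=2) -> return 1  (same call as traced above)
  -> return 3
  rec(j=3) -> return 2  (same call as traced above)
-> return 5

n_calls is incremented once per call, so count the calls in each subtree. Let C(j) = number of calls made by rec(j).
C(0) = C(1) = 1 (base case, no recursion); C(j) = 1 + C(j - 1) + C(j - 2) otherwise.
C(2) = 1 + C(1) + C(0) = 1 + 1 + 1 = 3
C(3) = 1 + C(2) + C(1) = 1 + 3 + 1 = 5
C(4) = 1 + C(3) + C(2) = 1 + 5 + 3 = 9
C(5) = 1 + C(4) + C(3) = 1 + 9 + 5 = 15
n_calls = C(5) = 15

Final answer: 15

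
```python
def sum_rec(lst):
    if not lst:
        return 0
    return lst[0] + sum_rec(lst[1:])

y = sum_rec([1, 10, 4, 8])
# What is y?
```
Call trace:
sum_rec(lst=[1, 10, 4, 8])
  sum_rec(lst=[10, 4, 8])
    sum_rec(lst=[4, 8])
      sum_rec(lst=[8])
        sum_rec(lst=[])
        -> return 0
      -> return 8
    -> return 12
  -> return 22
-> return 23

Final answer: 23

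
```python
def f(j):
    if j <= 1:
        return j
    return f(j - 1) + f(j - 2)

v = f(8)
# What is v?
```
Call trace (a repeated sub-call is expanded the first time; later identical calls just restate its return value):
f(j=8)
  f(j=7)
    f(j=6)
      f(j=5)
        f(j=4)
          f(j=3)
            f(j=2)
              f(j=1)
              -> return 1
              f(j=0)
              -> return 0
            -> return 1
            f(j=1)
            -> return 1
          -> return 2
          f(j=2) -> return 1  (same call as traced above)
        -> return 3
        f(j=3) -> return 2  (same call as traced above)
      -> return 5
      f(j=4) -> return 3  (same call as traced above)
    -> return 8
    f(j=5) -> return 5  (same call as traced above)
  -> return 13
  f(j=6) -> return 8  (same call as traced above)
-> return 21

Final answer: 21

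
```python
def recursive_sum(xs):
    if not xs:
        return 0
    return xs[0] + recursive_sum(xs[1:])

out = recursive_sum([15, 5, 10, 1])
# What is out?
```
Call trace:
recursive_sum(xs=[15, 5, 10, 1])
  recursive_sum(xs=[5, 10, 1])
    recursive_sum(xs=[10, 1])
      recursive_sum(xs=[1])
        recursive_sum(xs=[])
        -> return 0
      -> return 1
    -> return 11
  -> return 16
-> return 31

Final answer: 31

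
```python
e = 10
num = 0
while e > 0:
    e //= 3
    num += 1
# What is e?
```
Trace:
  e=10
  e=10, num=0
  e=3, num=1
  e=1, num=2
  e=0, num=3

Final answer: 0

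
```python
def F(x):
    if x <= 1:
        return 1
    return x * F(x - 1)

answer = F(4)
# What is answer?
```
Call trace:
F(x=4)
  F(x=3)
    F(x=2)
      F(x=1)
      -> return 1
    -> return 2
  -> return 6
-> return 24

Final answer: 24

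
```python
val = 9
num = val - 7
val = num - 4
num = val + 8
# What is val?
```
Trace:
  val=9
  val=9, num=2
  val=-2, num=2
  val=-2, num=6

Final answer: -2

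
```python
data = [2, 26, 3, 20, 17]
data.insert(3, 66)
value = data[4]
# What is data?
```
Trace:
  data=[2, 26, 3, 20, 17]
  data=[2, 26, 3, 66, 20, 17]
  data=[2, 26, 3, 66, 20, 17], value=20

Final answer: [2, 26, 3, 66, 20, 17]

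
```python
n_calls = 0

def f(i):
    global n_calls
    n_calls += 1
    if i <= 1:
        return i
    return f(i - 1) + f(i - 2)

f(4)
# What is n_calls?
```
Call trace (a repeated sub-call is expanded the first time; later identical calls just restate its return value):
f(i=4)
  f(i=3)
    f(i=2)
      f(i=1)
      -> return 1
      f(i=0)
      -> return 0
    -> return 1
    f(i=1)
    -> return 1
  -> return 2
  f(i=2) -> return 1  (same call as traced above)
-> return 3

n_calls is incremented once per call, so count the calls in each subtree. Let C(i) = number of calls made by f(i).
C(0) = C(1) = 1 (base case, no recursion); C(i) = 1 + C(i - 1) + C(i - 2) otherwise.
C(2) = 1 + C(1) + C(0) = 1 + 1 + 1 = 3
C(3) = 1 + C(2) + C(1) = 1 + 3 + 1 = 5
C(4) = 1 + C(3) + C(2) = 1 + 5 + 3 = 9
n_calls = C(4) = 9

Final answer: 9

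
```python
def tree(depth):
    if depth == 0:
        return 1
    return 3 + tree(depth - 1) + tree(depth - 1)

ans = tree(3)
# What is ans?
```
Call trace (a repeated sub-call is expanded the first time; later identical calls just restate its return value):
tree(depth=3)
  tree(depth=2)
    tree(depth=1)
      tree(depth=0)
      -> return 1
      tree(depth=0)
      -> return 1
    -> return 5
    tree(depth=1) -> return 5  (same call as traced above)
  -> return 13
  tree(depth=2) -> return 13  (same call as traced above)
-> return 29

Final answer: 29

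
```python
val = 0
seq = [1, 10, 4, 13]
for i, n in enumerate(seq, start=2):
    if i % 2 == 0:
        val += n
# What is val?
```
Trace:
  val=0
  val=1, i=2, n=1
  val=1, i=3, n=10
  val=5, i=4, n=4
  val=5, i=5, n=13

Final answer: 5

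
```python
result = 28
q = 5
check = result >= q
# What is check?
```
Trace:
  result=28
  result=28, q=5
  result=28, q=5, check=True

Final answer: True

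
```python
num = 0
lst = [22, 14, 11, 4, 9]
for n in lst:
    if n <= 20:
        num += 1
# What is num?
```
Trace:
  num=0
  num=0, n=22
  num=1, n=14
  num=2, n=11
  num=3, n=4
  num=4, n=9

Final answer: 4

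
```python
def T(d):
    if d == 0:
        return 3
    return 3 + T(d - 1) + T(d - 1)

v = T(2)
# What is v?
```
Call trace (a repeated sub-call is expanded the first time; later identical calls just restate its return value):
T(d=2)
  T(d=1)
    T(d=0)
    -> return 3
    T(d=0)
    -> return 3
  -> return 9
  T(d=1) -> return 9  (same call as traced above)
-> return 21

Final answer: 21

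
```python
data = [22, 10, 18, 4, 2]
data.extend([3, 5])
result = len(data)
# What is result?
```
Trace:
  data=[22, 10, 18, 4, 2]
  data=[22, 10, 18, 4, 2, 3, 5]
  data=[22, 10, 18, 4, 2, 3, 5], result=7

Final answer: 7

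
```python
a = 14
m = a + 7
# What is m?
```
Trace:
  a=14
  a=14, m=21

Final answer: 21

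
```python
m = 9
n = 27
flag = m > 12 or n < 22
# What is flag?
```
Trace:
  m=9
  m=9, n=27
  m=9, n=27, flag=False

Final answer: False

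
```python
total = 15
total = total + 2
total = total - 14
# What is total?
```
Trace:
  total=15
  total=17
  total=3

Final answer: 3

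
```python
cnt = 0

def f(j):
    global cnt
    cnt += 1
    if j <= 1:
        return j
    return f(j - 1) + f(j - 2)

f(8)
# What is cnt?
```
Call trace (a repeated sub-call is expanded the first time; later identical calls just restate its return value):
f(j=8)
  f(j=7)
    f(j=6)
      f(j=5)
        f(j=4)
          f(j=3)
            f(j=2)
              f(j=1)
              -> return 1
              f(j=0)
              -> return 0
            -> return 1
            f(j=1)
            -> return 1
          -> return 2
          f(j=2) -> return 1  (same call as traced above)
        -> return 3
        f(j=3) -> return 2  (same call as traced above)
      -> return 5
      f(j=4) -> return 3  (same call as traced above)
    -> return 8
    f(j=5) -> return 5  (same call as traced above)
  -> return 13
  f(j=6) -> return 8  (same call as traced above)
-> return 21

cnt is incremented once per call, so count the calls in each subtree. Let C(j) = number of calls made by f(j).
C(0) = C(1) = 1 (base case, no recursion); C(j) = 1 + C(j - 1) + C(j - 2) otherwise.
C(2) = 1 + C(1) + C(0) = 1 + 1 + 1 = 3
C(3) = 1 + C(2) + C(1) = 1 + 3 + 1 = 5
C(4) = 1 + C(3) + C(2) = 1 + 5 + 3 = 9
C(5) = 1 + C(4) + C(3) = 1 + 9 + 5 = 15
C(6) = 1 + C(5) + C(4) = 1 + 15 + 9 = 25
C(7) = 1 + C(6) + C(5) = 1 + 25 + 15 = 41
C(8) = 1 + C(7) + C(6) = 1 + 41 + 25 = 67
cnt = C(8) = 67

Final answer: 67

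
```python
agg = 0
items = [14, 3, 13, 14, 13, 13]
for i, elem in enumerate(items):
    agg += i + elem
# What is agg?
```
Trace:
  agg=0
  agg=14, i=0, elem=14
  agg=18, i=1, elem=3
  agg=33, i=2, elem=13
  agg=50, i=3, elem=14
  agg=67, i=4, elem=13
  agg=85, i=5, elem=13

Final answer: 85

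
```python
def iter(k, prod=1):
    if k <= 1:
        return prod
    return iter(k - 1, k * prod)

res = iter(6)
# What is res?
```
Call trace:
iter(k=6, prod=1)
  iter(k=5, prod=6)
    iter(k=4, prod=30)
      iter(k=3, prod=120)
        iter(k=2, prod=360)
          iter(k=1, prod=720)
          -> return 720
        -> return 720
      -> return 720
    -> return 720
  -> return 720
-> return 720

Final answer: 720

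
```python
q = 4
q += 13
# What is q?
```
Trace:
  q=4
  q=17

Final answer: 17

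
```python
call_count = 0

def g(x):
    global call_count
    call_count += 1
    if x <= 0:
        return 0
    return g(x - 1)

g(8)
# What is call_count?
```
Call trace:
g(x=8)
  g(x=7)
    g(x=6)
      g(x=5)
        g(x=4)
          g(x=3)
            g(x=2)
              g(x=1)
                g(x=0)
                -> return 0
              -> return 0
            -> return 0
          -> return 0
        -> return 0
      -> return 0
    -> return 0
  -> return 0
-> return 0

call_count is incremented once per call. g is entered once for each x = 8, 7, 6, 5, 4, 3, 2, 1, 0 (the x <= 0 call returns without recursing), i.e. 8 + 1 calls.
call_count = 9

Final answer: 9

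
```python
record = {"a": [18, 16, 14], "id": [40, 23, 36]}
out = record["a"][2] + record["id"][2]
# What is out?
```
Trace:
  record={'a': [18, 16, 14], 'id': [40, 23, 36]}
  record={'a': [18, 16, 14], 'id': [40, 23, 36]}, out=50

Final answer: 50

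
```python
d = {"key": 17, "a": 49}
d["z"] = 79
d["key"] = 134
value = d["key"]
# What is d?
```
Trace:
  d={'key': 17, 'a': 49}
  d={'key': 17, 'a': 49, 'z': 79}
  d={'key': 134, 'a': 49, 'z': 79}
  d={'key': 134, 'a': 49, 'z': 79}, value=134

Final answer: {'key': 134, 'a': 49, 'z': 79}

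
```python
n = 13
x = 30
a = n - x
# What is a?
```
Trace:
  n=13
  n=13, x=30
  n=13, x=30, a=-17

Final answer: -17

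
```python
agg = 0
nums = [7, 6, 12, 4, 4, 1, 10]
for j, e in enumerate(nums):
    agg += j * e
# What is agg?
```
Trace:
  agg=0
  agg=0, j=0, e=7
  agg=6, j=1, e=6
  agg=30, j=2, e=12
  agg=42, j=3, e=4
  agg=58, j=4, e=4
  agg=63, j=5, e=1
  agg=123, j=6, e=10

Final answer: 123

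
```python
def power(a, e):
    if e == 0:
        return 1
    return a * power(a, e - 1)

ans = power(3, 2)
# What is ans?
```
Call trace:
power(a=3, e=2)
  power(a=3, e=1)
    power(a=3, e=0)
    -> return 1
  -> return 3
-> return 9

Final answer: 9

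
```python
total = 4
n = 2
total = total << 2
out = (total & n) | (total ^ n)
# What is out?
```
Trace:
  total=4
  total=4, n=2
  total=16, n=2
  total=16, n=2, out=18

Final answer: 18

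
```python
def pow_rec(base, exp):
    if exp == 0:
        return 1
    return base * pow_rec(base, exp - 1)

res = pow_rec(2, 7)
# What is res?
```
Call trace:
pow_rec(base=2, exp=7)
  pow_rec(base=2, exp=6)
    pow_rec(base=2, exp=5)
      pow_rec(base=2, exp=4)
        pow_rec(base=2, exp=3)
          pow_rec(base=2, exp=2)
            pow_rec(base=2, exp=1)
              pow_rec(base=2, exp=0)
              -> return 1
            -> return 2
          -> return 4
        -> return 8
      -> return 16
    -> return 32
  -> return 64
-> return 128

Final answer: 128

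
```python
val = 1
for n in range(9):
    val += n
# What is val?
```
Trace:
  val=1
  val=1, n=0
  val=2, n=1
  val=4, n=2
  val=7, n=3
  val=11, n=4
  val=16, n=5
  val=22, n=6
  val=29, n=7
  val=37, n=8

Final answer: 37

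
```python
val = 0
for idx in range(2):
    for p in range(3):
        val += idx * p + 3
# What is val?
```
Trace:
  val=0
  val=3, idx=0, p=0
  val=6, idx=0, p=1
  val=9, idx=0, p=2
  val=12, idx=1, p=0
  val=16, idx=1, p=1
  val=21, idx=1, p=2

Final answer: 21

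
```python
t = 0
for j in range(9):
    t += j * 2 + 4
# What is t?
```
Trace:
  t=0
  t=4, j=0
  t=10, j=1
  t=18, j=2
  t=28, j=3
  t=40, j=4
  t=54, j=5
  t=70, j=6
  t=88, j=7
  t=108, j=8

Final answer: 108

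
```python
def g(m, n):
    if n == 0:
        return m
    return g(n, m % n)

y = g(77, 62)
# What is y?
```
Call trace:
g(m=77, n=62)
  g(m=62, n=15)
    g(m=15, n=2)
      g(m=2, n=1)
        g(m=1, n=0)
        -> return 1
      -> return 1
    -> return 1
  -> return 1
-> return 1

Final answer: 1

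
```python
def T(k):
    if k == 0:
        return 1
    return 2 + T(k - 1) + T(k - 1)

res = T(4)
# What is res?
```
Call trace (a repeated sub-call is expanded the first time; later identical calls just restate its return value):
T(k=4)
  T(k=3)
    T(k=2)
      T(k=1)
        T(k=0)
        -> return 1
        T(k=0)
        -> return 1
      -> return 4
      T(k=1) -> return 4  (same call as traced above)
    -> return 10
    T(k=2) -> return 10  (same call as traced above)
  -> return 22
  T(k=3) -> return 22  (same call as traced above)
-> return 46

Final answer: 46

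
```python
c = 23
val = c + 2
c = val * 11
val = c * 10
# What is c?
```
Trace:
  c=23
  c=23, val=25
  c=275, val=25
  c=275, val=2750

Final answer: 275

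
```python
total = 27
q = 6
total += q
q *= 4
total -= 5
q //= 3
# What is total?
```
Trace:
  total=27
  total=27, q=6
  total=33, q=6
  total=33, q=24
  total=28, q=24
  total=28, q=8

Final answer: 28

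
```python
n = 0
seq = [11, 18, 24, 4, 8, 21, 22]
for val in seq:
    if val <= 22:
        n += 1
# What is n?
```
Trace:
  n=0
  n=1, val=11
  n=2, val=18
  n=2, val=24
  n=3, val=4
  n=4, val=8
  n=5, val=21
  n=6, val=22

Final answer: 6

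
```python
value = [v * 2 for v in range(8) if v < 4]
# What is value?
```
Trace:
  v=0
  v=1
  v=2
  v=3
  v=4
  v=5
  v=6
  v=7
  value=[0, 2, 4, 6]

Final answer: [0, 2, 4, 6]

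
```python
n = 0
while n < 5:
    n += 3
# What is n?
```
Trace:
  n=0
  n=3
  n=6

Final answer: 6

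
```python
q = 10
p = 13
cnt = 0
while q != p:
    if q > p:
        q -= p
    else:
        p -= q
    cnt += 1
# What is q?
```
Trace:
  q=10
  q=10, p=13
  q=10, p=13, cnt=0
  q=10, p=3, cnt=1
  q=7, p=3, cnt=2
  q=4, p=3, cnt=3
  q=1, p=3, cnt=4
  q=1, p=2, cnt=5
  q=1, p=1, cnt=6

Final answer: 1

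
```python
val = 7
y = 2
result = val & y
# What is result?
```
Trace:
  val=7
  val=7, y=2
  val=7, y=2, result=2

Final answer: 2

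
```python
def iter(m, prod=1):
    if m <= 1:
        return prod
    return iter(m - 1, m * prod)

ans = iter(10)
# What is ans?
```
Call trace:
iter(m=10, prod=1)
  iter(m=9, prod=10)
    iter(m=8, prod=90)
      iter(m=7, prod=720)
        iter(m=6, prod=5040)
          iter(m=5, prod=30240)
            iter(m=4, prod=151200)
              iter(m=3, prod=604800)
                iter(m=2, prod=1814400)
                  iter(m=1, prod=3628800)
                  -> return 3628800
                -> return 3628800
              -> return 3628800
            -> return 3628800
          -> return 3628800
        -> return 3628800
      -> return 3628800
    -> return 3628800
  -> return 3628800
-> return 3628800

Final answer: 3628800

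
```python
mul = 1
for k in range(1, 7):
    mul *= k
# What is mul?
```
Trace:
  mul=1
  mul=1, k=1
  mul=2, k=2
  mul=6, k=3
  mul=24, k=4
  mul=120, k=5
  mul=720, k=6

Final answer: 720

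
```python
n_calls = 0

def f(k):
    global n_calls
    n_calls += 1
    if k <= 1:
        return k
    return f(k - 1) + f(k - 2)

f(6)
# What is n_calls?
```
Call trace (a repeated sub-call is expanded the first time; later identical calls just restate its return value):
f(k=6)
  f(k=5)
    f(k=4)
      f(k=3)
        f(k=2)
          f(k=1)
          -> return 1
          f(k=0)
          -> return 0
        -> return 1
        f(k=1)
        -> return 1
      -> return 2
      f(k=2) -> return 1  (same call as traced above)
    -> return 3
    f(k=3) -> return 2  (same call as traced above)
  -> return 5
  f(k=4) -> return 3  (same call as traced above)
-> return 8

n_calls is incremented once per call, so count the calls in each subtree. Let C(k) = number of calls made by f(k).
C(0) = C(1) = 1 (base case, no recursion); C(k) = 1 + C(k - 1) + C(k - 2) otherwise.
C(2) = 1 + C(1) + C(0) = 1 + 1 + 1 = 3
C(3) = 1 + C(2) + C(1) = 1 + 3 + 1 = 5
C(4) = 1 + C(3) + C(2) = 1 + 5 + 3 = 9
C(5) = 1 + C(4) + C(3) = 1 + 9 + 5 = 15
C(6) = 1 + C(5) + C(4) = 1 + 15 + 9 = 25
n_calls = C(6) = 25

Final answer: 25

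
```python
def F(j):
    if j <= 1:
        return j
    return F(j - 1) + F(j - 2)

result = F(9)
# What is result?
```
Call trace (a repeated sub-call is expanded the first time; later identical calls just restate its return value):
F(j=9)
  F(j=8)
    F(j=7)
      F(j=6)
        F(j=5)
          F(j=4)
            F(j=3)
              F(j=2)
                F(j=1)
                -> return 1
                F(j=0)
                -> return 0
              -> return 1
              F(j=1)
              -> return 1
            -> return 2
            F(j=2) -> return 1  (same call as traced above)
          -> return 3
          F(j=3) -> return 2  (same call as traced above)
        -> return 5
        F(j=4) -> return 3  (same call as traced above)
      -> return 8
      F(j=5) -> return 5  (same call as traced above)
    -> return 13
    F(j=6) -> return 8  (same call as traced above)
  -> return 21
  F(j=7) -> return 13  (same call as traced above)
-> return 34

Final answer: 34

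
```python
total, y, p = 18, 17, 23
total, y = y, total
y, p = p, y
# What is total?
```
Trace:
  total=18, y=17, p=23
  total=17, y=18, p=23
  total=17, y=23, p=18

Final answer: 17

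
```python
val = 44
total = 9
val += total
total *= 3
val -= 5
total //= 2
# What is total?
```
Trace:
  val=44
  val=44, total=9
  val=53, total=9
  val=53, total=27
  val=48, total=27
  val=48, total=13

Final answer: 13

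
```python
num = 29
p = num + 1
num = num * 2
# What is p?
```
Trace:
  num=29
  num=29, p=30
  num=58, p=30

Final answer: 30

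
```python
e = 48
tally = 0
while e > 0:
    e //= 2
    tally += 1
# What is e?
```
Trace:
  e=48
  e=48, tally=0
  e=24, tally=1
  e=12, tally=2
  e=6, tally=3
  e=3, tally=4
  e=1, tally=5
  e=0, tally=6

Final answer: 0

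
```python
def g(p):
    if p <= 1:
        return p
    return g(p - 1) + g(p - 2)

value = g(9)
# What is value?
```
Call trace (a repeated sub-call is expanded the first time; later identical calls just restate its return value):
g(p=9)
  g(p=8)
    g(p=7)
      g(p=6)
        g(p=5)
          g(p=4)
            g(p=3)
              g(p=2)
                g(p=1)
                -> return 1
                g(p=0)
                -> return 0
              -> return 1
              g(p=1)
              -> return 1
            -> return 2
            g(p=2) -> return 1  (same call as traced above)
          -> return 3
          g(p=3) -> return 2  (same call as traced above)
        -> return 5
        g(p=4) -> return 3  (same call as traced above)
      -> return 8
      g(p=5) -> return 5  (same call as traced above)
    -> return 13
    g(p=6) -> return 8  (same call as traced above)
  -> return 21
  g(p=7) -> return 13  (same call as traced above)
-> return 34

Final answer: 34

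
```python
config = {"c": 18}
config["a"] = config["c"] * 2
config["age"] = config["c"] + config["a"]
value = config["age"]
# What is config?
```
Trace:
  config={'c': 18}
  config={'c': 18, 'a': 36}
  config={'c': 18, 'a': 36, 'age': 54}
  config={'c': 18, 'a': 36, 'age': 54}, value=54

Final answer: {'c': 18, 'a': 36, 'age': 54}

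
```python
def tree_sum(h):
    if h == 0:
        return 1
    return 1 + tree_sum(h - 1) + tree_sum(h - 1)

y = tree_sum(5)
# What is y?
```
Call trace (a repeated sub-call is expanded the first time; later identical calls just restate its return value):
tree_sum(h=5)
  tree_sum(h=4)
    tree_sum(h=3)
      tree_sum(h=2)
        tree_sum(h=1)
          tree_sum(h=0)
          -> return 1
          tree_sum(h=0)
          -> return 1
        -> return 3
        tree_sum(h=1) -> return 3  (same call as traced above)
      -> return 7
      tree_sum(h=2) -> return 7  (same call as traced above)
    -> return 15
    tree_sum(h=3) -> return 15  (same call as traced above)
  -> return 31
  tree_sum(h=4) -> return 31  (same call as traced above)
-> return 63

Final answer: 63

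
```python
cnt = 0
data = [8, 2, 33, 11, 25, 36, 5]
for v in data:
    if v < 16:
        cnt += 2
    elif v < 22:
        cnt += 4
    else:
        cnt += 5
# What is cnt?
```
Trace:
  cnt=0
  cnt=2, v=8
  cnt=4, v=2
  cnt=9, v=33
  cnt=11, v=11
  cnt=16, v=25
  cnt=21, v=36
  cnt=23, v=5

Final answer: 23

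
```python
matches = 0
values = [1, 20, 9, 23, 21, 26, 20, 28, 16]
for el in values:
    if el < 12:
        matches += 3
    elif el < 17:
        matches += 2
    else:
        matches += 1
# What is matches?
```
Trace:
  matches=0
  matches=3, el=1
  matches=4, el=20
  matches=7, el=9
  matches=8, el=23
  matches=9, el=21
  matches=10, el=26
  matches=11, el=20
  matches=12, el=28
  matches=14, el=16

Final answer: 14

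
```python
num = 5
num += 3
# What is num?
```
Trace:
  num=5
  num=8

Final answer: 8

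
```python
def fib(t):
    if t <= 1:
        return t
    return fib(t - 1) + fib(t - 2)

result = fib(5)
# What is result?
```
Call trace (a repeated sub-call is expanded the first time; later identical calls just restate its return value):
fib(t=5)
  fib(t=4)
    fib(t=3)
      fib(t=2)
        fib(t=1)
        -> return 1
        fib(t=0)
        -> return 0
      -> return 1
      fib(t=1)
      -> return 1
    -> return 2
    fib(t=2) -> return 1  (same call as traced above)
  -> return 3
  fib(t=3) -> return 2  (same call as traced above)
-> return 5

Final answer: 5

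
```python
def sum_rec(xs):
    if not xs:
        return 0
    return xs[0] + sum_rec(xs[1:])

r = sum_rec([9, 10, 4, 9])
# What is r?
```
Call trace:
sum_rec(xs=[9, 10, 4, 9])
  sum_rec(xs=[10, 4, 9])
    sum_rec(xs=[4, 9])
      sum_rec(xs=[9])
        sum_rec(xs=[])
        -> return 0
      -> return 9
    -> return 13
  -> return 23
-> return 32

Final answer: 32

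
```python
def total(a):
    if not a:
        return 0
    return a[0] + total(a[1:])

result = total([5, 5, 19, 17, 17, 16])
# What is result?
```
Call trace:
total(a=[5, 5, 19, 17, 17, 16])
  total(a=[5, 19, 17, 17, 16])
    total(a=[19, 17, 17, 16])
      total(a=[17, 17, 16])
        total(a=[17, 16])
          total(a=[16])
            total(a=[])
            -> return 0
          -> return 16
        -> return 33
      -> return 50
    -> return 69
  -> return 74
-> return 79

Final answer: 79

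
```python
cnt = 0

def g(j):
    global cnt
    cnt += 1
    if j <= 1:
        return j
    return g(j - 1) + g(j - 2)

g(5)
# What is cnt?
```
Call trace (a repeated sub-call is expanded the first time; later identical calls just restate its return value):
g(j=5)
  g(j=4)
    g(j=3)
      g(j=2)
        g(j=1)
        -> return 1
        g(j=0)
        -> return 0
      -> return 1
      g(j=1)
      -> return 1
    -> return 2
    g(j=2) -> return 1  (same call as traced above)
  -> return 3
  g(j=3) -> return 2  (same call as traced above)
-> return 5

cnt is incremented once per call, so count the calls in each subtree. Let C(j) = number of calls made by g(j).
C(0) = C(1) = 1 (base case, no recursion); C(j) = 1 + C(j - 1) + C(j - 2) otherwise.
C(2) = 1 + C(1) + C(0) = 1 + 1 + 1 = 3
C(3) = 1 + C(2) + C(1) = 1 + 3 + 1 = 5
C(4) = 1 + C(3) + C(2) = 1 + 5 + 3 = 9
C(5) = 1 + C(4) + C(3) = 1 + 9 + 5 = 15
cnt = C(5) = 15

Final answer: 15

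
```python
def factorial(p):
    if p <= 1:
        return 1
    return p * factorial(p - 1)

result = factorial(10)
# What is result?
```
Call trace:
factorial(p=10)
  factorial(p=9)
    factorial(p=8)
      factorial(p=7)
        factorial(p=6)
          factorial(p=5)
            factorial(p=4)
              factorial(p=3)
                factorial(p=2)
                  factorial(p=1)
                  -> return 1
                -> return 2
              -> return 6
            -> return 24
          -> return 120
        -> return 720
      -> return 5040
    -> return 40320
  -> return 362880
-> return 3628800

Final answer: 3628800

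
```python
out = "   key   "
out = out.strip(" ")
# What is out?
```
Trace:
  out='   key   '
  out='key'

Final answer: 'key'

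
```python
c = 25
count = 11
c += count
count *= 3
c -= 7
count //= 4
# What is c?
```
Trace:
  c=25
  c=25, count=11
  c=36, count=11
  c=36, count=33
  c=29, count=33
  c=29, count=8

Final answer: 29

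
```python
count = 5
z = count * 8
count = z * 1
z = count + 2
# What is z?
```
Trace:
  count=5
  count=5, z=40
  count=40, z=40
  count=40, z=42

Final answer: 42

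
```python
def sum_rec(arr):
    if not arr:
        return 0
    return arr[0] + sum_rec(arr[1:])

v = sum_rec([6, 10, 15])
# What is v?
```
Call trace:
sum_rec(arr=[6, 10, 15])
  sum_rec(arr=[10, 15])
    sum_rec(arr=[15])
      sum_rec(arr=[])
      -> return 0
    -> return 15
  -> return 25
-> return 31

Final answer: 31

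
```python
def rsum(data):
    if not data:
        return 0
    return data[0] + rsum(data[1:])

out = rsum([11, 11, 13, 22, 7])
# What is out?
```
Call trace:
rsum(data=[11, 11, 13, 22, 7])
  rsum(data=[11, 13, 22, 7])
    rsum(data=[13, 22, 7])
      rsum(data=[22, 7])
        rsum(data=[7])
          rsum(data=[])
          -> return 0
        -> return 7
      -> return 29
    -> return 42
  -> return 53
-> return 64

Final answer: 64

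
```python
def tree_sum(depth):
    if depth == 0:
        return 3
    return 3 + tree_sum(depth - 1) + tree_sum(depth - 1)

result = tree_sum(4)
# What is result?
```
Call trace (a repeated sub-call is expanded the first time; later identical calls just restate its return value):
tree_sum(depth=4)
  tree_sum(depth=3)
    tree_sum(depth=2)
      tree_sum(depth=1)
        tree_sum(depth=0)
        -> return 3
        tree_sum(depth=0)
        -> return 3
      -> return 9
      tree_sum(depth=1) -> return 9  (same call as traced above)
    -> return 21
    tree_sum(depth=2) -> return 21  (same call as traced above)
  -> return 45
  tree_sum(depth=3) -> return 45  (same call as traced above)
-> return 93

Final answer: 93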